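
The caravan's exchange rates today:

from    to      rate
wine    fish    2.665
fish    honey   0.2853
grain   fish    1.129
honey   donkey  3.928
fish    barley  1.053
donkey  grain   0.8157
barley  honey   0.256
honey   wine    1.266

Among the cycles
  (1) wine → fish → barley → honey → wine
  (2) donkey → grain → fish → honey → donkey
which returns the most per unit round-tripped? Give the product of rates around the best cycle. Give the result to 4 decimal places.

1.0320

(1) 2.665 × 1.053 × 0.256 × 1.266 = 0.90949
(2) 0.8157 × 1.129 × 0.2853 × 3.928 = 1.03204
Highest is cycle (2) at 1.0320 (>1, arbitrage).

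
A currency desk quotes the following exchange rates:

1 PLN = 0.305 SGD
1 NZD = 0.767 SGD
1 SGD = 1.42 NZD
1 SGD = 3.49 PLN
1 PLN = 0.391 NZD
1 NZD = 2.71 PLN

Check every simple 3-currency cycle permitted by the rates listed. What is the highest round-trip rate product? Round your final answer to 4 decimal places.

1.1737

PLN→SGD→NZD→PLN: 0.305 × 1.42 × 2.71 = 1.17370
PLN→NZD→SGD→PLN: 0.391 × 0.767 × 3.49 = 1.04664
Maximum is PLN→SGD→NZD→PLN at 1.1737; arbitrage exists.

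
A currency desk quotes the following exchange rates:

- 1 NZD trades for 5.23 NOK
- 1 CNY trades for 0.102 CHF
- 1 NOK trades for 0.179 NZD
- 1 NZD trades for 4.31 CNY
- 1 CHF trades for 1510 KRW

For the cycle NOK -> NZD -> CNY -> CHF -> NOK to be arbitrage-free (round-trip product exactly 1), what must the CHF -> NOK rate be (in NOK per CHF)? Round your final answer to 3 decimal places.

Known legs of the cycle: 0.179 × 4.31 × 0.102 = 0.07869198
For no arbitrage the full-cycle product must be 1, so the missing rate is 1 / 0.07869198 ≈ 12.70778.

12.708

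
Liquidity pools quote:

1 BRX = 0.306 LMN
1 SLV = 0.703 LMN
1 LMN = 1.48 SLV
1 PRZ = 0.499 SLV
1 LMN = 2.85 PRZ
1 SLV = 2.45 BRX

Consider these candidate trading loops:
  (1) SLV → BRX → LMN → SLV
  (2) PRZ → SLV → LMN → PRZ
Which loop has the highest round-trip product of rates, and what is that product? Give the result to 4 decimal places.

(1) 2.45 × 0.306 × 1.48 = 1.10956
(2) 0.499 × 0.703 × 2.85 = 0.99977
Highest is cycle (1) at 1.1096 (>1, arbitrage).

1.1096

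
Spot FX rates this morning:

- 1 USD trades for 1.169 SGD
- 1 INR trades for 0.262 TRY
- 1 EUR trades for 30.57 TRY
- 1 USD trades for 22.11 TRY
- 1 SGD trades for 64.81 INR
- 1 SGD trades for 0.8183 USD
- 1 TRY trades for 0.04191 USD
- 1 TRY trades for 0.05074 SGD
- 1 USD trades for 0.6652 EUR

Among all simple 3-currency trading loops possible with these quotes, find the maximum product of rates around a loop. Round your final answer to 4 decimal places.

0.9180

TRY→SGD→USD→TRY: 0.05074 × 0.8183 × 22.11 = 0.91802
INR→TRY→SGD→INR: 0.262 × 0.05074 × 64.81 = 0.86158
EUR→TRY→USD→EUR: 30.57 × 0.04191 × 0.6652 = 0.85225
Maximum is TRY→SGD→USD→TRY at 0.9180; no arbitrage — every cycle loses value.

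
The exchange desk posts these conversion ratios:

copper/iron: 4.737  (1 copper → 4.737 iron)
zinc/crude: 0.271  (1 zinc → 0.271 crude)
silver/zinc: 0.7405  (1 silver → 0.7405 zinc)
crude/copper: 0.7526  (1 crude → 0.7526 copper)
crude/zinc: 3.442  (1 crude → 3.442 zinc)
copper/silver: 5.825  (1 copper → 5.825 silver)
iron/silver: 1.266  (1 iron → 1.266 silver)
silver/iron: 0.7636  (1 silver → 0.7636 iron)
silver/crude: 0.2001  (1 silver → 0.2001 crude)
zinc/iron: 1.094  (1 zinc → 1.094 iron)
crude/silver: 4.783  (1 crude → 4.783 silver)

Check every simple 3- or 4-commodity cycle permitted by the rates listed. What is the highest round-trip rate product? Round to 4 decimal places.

zinc→iron→silver→zinc: 1.094 × 1.266 × 0.7405 = 1.02560
zinc→crude→silver→zinc: 0.271 × 4.783 × 0.7405 = 0.95983
zinc→iron→silver→crude→zinc: 1.094 × 1.266 × 0.2001 × 3.442 = 0.95391
iron→silver→crude→copper→iron: 1.266 × 0.2001 × 0.7526 × 4.737 = 0.90313
zinc→crude→copper→silver→zinc: 0.271 × 0.7526 × 5.825 × 0.7405 = 0.87974
crude→copper→silver→crude: 0.7526 × 5.825 × 0.2001 = 0.87722
Maximum is zinc→iron→silver→zinc at 1.0256; arbitrage exists.

1.0256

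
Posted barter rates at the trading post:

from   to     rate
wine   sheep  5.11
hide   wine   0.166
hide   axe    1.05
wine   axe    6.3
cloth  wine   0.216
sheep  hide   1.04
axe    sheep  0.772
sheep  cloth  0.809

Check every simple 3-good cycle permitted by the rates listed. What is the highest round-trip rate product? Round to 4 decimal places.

0.8929

sheep→cloth→wine→sheep: 0.809 × 0.216 × 5.11 = 0.89294
sheep→hide→wine→sheep: 1.04 × 0.166 × 5.11 = 0.88219
sheep→hide→axe→sheep: 1.04 × 1.05 × 0.772 = 0.84302
Maximum is sheep→cloth→wine→sheep at 0.8929; no arbitrage — every cycle loses value.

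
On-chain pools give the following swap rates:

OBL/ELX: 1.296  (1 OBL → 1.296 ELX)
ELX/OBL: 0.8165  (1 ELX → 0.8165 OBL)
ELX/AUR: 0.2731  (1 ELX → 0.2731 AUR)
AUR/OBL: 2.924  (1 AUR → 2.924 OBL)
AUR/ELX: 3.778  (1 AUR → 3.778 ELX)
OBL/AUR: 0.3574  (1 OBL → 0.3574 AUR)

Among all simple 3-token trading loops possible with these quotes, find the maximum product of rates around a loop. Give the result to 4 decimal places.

1.1025

AUR→ELX→OBL→AUR: 3.778 × 0.8165 × 0.3574 = 1.10249
AUR→OBL→ELX→AUR: 2.924 × 1.296 × 0.2731 = 1.03491
Maximum is AUR→ELX→OBL→AUR at 1.1025; arbitrage exists.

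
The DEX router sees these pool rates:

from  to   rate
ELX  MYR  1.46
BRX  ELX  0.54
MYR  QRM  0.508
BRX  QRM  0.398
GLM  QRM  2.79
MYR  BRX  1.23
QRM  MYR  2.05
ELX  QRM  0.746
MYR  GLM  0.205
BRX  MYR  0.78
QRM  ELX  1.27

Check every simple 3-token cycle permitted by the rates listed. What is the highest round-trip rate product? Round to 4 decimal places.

1.1725

MYR→GLM→QRM→MYR: 0.205 × 2.79 × 2.05 = 1.17250
BRX→QRM→MYR→BRX: 0.398 × 2.05 × 1.23 = 1.00356
ELX→MYR→BRX→ELX: 1.46 × 1.23 × 0.54 = 0.96973
ELX→MYR→QRM→ELX: 1.46 × 0.508 × 1.27 = 0.94193
Maximum is MYR→GLM→QRM→MYR at 1.1725; arbitrage exists.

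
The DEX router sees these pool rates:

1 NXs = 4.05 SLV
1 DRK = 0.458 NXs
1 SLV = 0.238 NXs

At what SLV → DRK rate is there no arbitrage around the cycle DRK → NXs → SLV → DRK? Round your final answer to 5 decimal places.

0.53911

Known legs of the cycle: 0.458 × 4.05 = 1.8549
For no arbitrage the full-cycle product must be 1, so the missing rate is 1 / 1.8549 ≈ 0.5391126.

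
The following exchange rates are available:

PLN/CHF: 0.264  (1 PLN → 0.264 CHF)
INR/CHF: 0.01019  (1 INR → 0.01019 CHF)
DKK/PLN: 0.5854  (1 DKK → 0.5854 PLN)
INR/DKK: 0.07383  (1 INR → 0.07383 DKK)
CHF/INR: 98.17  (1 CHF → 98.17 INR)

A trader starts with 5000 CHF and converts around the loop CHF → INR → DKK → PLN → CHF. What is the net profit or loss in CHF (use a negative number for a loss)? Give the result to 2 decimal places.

5000 CHF × 98.17 = 490850 INR
490850 INR × 0.07383 = 36239.4555 DKK
36239.4555 DKK × 0.5854 = 21214.5772497 PLN
21214.5772497 PLN × 0.264 = 5600.6483939208 CHF
Net change: 5600.6483939208 − 5000 = 600.6483939208 CHF

600.65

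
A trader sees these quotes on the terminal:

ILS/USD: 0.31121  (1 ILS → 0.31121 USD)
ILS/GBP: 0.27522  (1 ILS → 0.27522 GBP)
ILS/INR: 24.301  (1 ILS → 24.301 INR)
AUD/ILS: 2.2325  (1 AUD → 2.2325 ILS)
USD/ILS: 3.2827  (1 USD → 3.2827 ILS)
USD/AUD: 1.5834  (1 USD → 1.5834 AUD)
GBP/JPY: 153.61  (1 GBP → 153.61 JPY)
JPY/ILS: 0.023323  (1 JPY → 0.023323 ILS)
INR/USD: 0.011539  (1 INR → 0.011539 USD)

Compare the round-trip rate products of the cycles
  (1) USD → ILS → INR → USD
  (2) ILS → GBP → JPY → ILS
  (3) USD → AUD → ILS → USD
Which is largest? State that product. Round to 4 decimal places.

1.1001

(1) 3.2827 × 24.301 × 0.011539 = 0.92050
(2) 0.27522 × 153.61 × 0.023323 = 0.98602
(3) 1.5834 × 2.2325 × 0.31121 = 1.10011
Highest is cycle (3) at 1.1001 (>1, arbitrage).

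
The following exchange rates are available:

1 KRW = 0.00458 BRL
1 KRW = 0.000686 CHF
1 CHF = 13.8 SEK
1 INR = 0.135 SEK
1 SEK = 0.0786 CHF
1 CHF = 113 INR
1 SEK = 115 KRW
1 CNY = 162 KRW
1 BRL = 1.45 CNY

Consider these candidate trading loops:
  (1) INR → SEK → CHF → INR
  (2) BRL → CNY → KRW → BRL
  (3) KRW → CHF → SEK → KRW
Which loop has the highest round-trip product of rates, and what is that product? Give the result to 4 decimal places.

1.1990

(1) 0.135 × 0.0786 × 113 = 1.19904
(2) 1.45 × 162 × 0.00458 = 1.07584
(3) 0.000686 × 13.8 × 115 = 1.08868
Highest is cycle (1) at 1.1990 (>1, arbitrage).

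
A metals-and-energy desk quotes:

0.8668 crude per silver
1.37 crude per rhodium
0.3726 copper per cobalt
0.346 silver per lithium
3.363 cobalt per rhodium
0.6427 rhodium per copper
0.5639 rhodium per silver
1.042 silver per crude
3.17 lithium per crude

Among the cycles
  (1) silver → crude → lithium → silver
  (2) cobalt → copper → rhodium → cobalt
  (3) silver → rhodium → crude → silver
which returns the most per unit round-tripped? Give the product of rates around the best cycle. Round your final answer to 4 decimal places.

0.9507

(1) 0.8668 × 3.17 × 0.346 = 0.95072
(2) 0.3726 × 0.6427 × 3.363 = 0.80534
(3) 0.5639 × 1.37 × 1.042 = 0.80499
Highest is cycle (1) at 0.9507 (≤1, no arbitrage).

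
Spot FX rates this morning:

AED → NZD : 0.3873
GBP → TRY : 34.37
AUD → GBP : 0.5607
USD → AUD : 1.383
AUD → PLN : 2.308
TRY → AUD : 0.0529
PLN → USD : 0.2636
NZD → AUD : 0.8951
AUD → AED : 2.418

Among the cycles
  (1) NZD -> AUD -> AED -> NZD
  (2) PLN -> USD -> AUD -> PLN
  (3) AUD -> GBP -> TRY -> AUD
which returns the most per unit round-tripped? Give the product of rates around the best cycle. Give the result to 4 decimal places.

1.0194

(1) 0.8951 × 2.418 × 0.3873 = 0.83825
(2) 0.2636 × 1.383 × 2.308 = 0.84140
(3) 0.5607 × 34.37 × 0.0529 = 1.01945
Highest is cycle (3) at 1.0194 (>1, arbitrage).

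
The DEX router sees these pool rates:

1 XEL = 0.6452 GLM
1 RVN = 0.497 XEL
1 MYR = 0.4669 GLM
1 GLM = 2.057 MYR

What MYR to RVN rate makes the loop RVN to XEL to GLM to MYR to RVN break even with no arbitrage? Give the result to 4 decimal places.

Known legs of the cycle: 0.497 × 0.6452 × 2.057 = 0.6596066708
For no arbitrage the full-cycle product must be 1, so the missing rate is 1 / 0.6596066708 ≈ 1.516055.

1.5161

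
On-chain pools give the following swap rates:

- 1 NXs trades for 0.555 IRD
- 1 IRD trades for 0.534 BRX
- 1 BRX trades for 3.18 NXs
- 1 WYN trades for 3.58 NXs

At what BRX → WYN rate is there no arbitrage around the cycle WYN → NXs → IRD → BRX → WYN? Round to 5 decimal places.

Known legs of the cycle: 3.58 × 0.555 × 0.534 = 1.0610046
For no arbitrage the full-cycle product must be 1, so the missing rate is 1 / 1.0610046 ≈ 0.9425030.

0.94250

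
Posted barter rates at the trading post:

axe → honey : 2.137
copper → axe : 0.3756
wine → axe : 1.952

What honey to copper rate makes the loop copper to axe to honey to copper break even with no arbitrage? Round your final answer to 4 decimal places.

1.2459

Known legs of the cycle: 0.3756 × 2.137 = 0.8026572
For no arbitrage the full-cycle product must be 1, so the missing rate is 1 / 0.8026572 ≈ 1.245862.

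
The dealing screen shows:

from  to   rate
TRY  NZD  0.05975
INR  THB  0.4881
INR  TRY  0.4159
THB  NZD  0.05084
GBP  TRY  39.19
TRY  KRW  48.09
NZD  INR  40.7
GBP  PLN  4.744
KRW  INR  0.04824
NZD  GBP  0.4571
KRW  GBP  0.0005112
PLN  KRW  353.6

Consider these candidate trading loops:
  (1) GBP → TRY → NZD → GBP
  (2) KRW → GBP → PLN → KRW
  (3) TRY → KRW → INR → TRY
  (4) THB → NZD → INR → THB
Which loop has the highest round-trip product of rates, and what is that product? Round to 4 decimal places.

1.0703

(1) 39.19 × 0.05975 × 0.4571 = 1.07035
(2) 0.0005112 × 4.744 × 353.6 = 0.85753
(3) 48.09 × 0.04824 × 0.4159 = 0.96483
(4) 0.05084 × 40.7 × 0.4881 = 1.00997
Highest is cycle (1) at 1.0703 (>1, arbitrage).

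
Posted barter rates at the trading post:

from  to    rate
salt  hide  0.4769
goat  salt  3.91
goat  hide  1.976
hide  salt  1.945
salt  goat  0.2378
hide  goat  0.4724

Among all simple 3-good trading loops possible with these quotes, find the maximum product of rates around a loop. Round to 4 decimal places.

0.9139

salt→goat→hide→salt: 0.2378 × 1.976 × 1.945 = 0.91394
salt→hide→goat→salt: 0.4769 × 0.4724 × 3.91 = 0.88087
Maximum is salt→goat→hide→salt at 0.9139; no arbitrage — every cycle loses value.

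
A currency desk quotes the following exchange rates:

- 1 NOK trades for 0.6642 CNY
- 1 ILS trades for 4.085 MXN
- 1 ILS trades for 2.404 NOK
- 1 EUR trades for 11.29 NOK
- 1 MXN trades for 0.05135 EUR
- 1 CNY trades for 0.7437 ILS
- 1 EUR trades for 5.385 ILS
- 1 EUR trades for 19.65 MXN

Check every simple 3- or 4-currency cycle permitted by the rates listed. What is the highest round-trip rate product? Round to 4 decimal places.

NOK→CNY→ILS→NOK: 0.6642 × 0.7437 × 2.404 = 1.18749
MXN→EUR→ILS→MXN: 0.05135 × 5.385 × 4.085 = 1.12958
Maximum is NOK→CNY→ILS→NOK at 1.1875; arbitrage exists.

1.1875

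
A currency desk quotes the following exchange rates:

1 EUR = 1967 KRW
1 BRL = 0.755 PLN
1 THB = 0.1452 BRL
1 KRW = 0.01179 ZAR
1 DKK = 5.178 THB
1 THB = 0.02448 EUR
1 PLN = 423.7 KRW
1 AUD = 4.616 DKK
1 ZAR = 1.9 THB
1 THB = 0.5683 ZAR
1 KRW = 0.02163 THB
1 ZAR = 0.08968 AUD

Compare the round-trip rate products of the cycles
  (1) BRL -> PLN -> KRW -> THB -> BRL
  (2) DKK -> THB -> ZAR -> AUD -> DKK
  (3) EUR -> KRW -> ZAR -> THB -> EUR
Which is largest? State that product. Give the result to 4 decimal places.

1.2182

(1) 0.755 × 423.7 × 0.02163 × 0.1452 = 1.00468
(2) 5.178 × 0.5683 × 0.08968 × 4.616 = 1.21815
(3) 1967 × 0.01179 × 1.9 × 0.02448 = 1.07866
Highest is cycle (2) at 1.2182 (>1, arbitrage).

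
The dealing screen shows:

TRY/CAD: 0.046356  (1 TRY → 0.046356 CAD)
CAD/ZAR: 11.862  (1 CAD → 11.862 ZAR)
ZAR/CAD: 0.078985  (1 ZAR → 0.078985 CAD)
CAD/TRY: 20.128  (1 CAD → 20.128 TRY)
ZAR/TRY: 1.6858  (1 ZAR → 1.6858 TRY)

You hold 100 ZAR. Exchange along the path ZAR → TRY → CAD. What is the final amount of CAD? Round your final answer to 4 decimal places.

100 ZAR × 1.6858 = 168.58 TRY
168.58 TRY × 0.046356 = 7.81469448 CAD

7.8147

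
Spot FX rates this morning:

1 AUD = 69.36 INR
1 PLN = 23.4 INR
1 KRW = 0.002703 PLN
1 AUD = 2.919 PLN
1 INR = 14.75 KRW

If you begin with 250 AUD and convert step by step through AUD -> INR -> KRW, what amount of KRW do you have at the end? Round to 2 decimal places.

255765.00

250 AUD × 69.36 = 17340 INR
17340 INR × 14.75 = 255765 KRW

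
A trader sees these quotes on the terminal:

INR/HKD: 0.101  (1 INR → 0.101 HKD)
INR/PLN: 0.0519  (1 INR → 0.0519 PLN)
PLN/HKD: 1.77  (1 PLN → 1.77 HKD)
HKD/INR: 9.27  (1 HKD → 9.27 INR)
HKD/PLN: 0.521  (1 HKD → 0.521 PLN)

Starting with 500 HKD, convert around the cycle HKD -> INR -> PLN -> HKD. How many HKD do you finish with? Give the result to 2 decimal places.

425.79

500 HKD × 9.27 = 4635 INR
4635 INR × 0.0519 = 240.5565 PLN
240.5565 PLN × 1.77 = 425.785005 HKD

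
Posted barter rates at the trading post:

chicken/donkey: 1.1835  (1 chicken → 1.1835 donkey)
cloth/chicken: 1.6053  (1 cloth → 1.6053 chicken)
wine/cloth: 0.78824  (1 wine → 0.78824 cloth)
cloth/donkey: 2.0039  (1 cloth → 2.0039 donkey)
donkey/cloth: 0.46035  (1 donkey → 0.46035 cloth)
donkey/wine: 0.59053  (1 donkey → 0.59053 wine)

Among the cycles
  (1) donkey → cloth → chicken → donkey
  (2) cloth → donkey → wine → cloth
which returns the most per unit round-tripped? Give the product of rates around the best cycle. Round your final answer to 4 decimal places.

(1) 0.46035 × 1.6053 × 1.1835 = 0.87461
(2) 2.0039 × 0.59053 × 0.78824 = 0.93277
Highest is cycle (2) at 0.9328 (≤1, no arbitrage).

0.9328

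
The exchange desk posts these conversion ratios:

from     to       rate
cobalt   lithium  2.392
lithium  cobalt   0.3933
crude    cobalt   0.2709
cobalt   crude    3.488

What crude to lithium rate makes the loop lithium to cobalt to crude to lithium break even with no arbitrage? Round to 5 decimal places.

Known legs of the cycle: 0.3933 × 3.488 = 1.3718304
For no arbitrage the full-cycle product must be 1, so the missing rate is 1 / 1.3718304 ≈ 0.7289531.

0.72895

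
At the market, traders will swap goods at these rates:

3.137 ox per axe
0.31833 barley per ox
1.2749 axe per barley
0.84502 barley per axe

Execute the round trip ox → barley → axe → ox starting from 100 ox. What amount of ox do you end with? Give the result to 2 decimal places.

127.31

100 ox × 0.31833 = 31.833 barley
31.833 barley × 1.2749 = 40.5838917 axe
40.5838917 axe × 3.137 = 127.3116682629 ox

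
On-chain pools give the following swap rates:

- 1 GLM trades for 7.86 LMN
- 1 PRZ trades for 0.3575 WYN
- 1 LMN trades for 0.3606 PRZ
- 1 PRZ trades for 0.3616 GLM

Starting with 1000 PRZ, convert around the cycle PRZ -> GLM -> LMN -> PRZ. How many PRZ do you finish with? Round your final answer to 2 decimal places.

1024.89

1000 PRZ × 0.3616 = 361.6 GLM
361.6 GLM × 7.86 = 2842.176 LMN
2842.176 LMN × 0.3606 = 1024.8886656 PRZ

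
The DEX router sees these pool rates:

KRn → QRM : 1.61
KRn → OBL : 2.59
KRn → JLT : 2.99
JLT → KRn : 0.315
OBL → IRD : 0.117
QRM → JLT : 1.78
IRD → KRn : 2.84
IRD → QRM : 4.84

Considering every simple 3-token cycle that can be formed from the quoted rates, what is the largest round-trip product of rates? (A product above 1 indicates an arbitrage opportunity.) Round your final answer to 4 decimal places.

0.9027

QRM→JLT→KRn→QRM: 1.78 × 0.315 × 1.61 = 0.90273
OBL→IRD→KRn→OBL: 0.117 × 2.84 × 2.59 = 0.86061
Maximum is QRM→JLT→KRn→QRM at 0.9027; no arbitrage — every cycle loses value.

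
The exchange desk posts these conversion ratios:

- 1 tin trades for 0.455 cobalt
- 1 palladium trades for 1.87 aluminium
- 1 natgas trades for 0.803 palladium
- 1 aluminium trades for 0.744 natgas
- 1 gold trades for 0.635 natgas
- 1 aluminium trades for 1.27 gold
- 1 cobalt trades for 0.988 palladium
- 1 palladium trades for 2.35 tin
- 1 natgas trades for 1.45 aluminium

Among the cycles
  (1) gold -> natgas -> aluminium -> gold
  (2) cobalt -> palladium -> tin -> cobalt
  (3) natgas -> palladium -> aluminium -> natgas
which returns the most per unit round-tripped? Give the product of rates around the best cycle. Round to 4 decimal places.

1.1694

(1) 0.635 × 1.45 × 1.27 = 1.16935
(2) 0.988 × 2.35 × 0.455 = 1.05642
(3) 0.803 × 1.87 × 0.744 = 1.11720
Highest is cycle (1) at 1.1694 (>1, arbitrage).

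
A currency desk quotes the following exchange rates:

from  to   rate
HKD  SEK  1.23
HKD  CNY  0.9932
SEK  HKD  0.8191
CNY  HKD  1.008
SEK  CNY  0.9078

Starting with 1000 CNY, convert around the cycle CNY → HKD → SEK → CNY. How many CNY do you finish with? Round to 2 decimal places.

1125.53

1000 CNY × 1.008 = 1008 HKD
1008 HKD × 1.23 = 1239.84 SEK
1239.84 SEK × 0.9078 = 1125.526752 CNY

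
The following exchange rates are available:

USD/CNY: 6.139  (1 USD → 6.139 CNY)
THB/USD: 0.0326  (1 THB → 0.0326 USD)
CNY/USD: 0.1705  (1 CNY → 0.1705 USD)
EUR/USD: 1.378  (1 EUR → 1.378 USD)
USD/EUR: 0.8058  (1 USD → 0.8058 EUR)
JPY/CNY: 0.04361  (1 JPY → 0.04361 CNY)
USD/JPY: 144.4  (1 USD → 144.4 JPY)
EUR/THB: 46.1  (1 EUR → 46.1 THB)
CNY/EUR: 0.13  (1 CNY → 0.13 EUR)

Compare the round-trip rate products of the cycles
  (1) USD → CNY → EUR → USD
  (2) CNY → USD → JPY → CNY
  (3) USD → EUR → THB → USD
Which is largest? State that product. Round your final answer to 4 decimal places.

1.2110

(1) 6.139 × 0.13 × 1.378 = 1.09974
(2) 0.1705 × 144.4 × 0.04361 = 1.07369
(3) 0.8058 × 46.1 × 0.0326 = 1.21100
Highest is cycle (3) at 1.2110 (>1, arbitrage).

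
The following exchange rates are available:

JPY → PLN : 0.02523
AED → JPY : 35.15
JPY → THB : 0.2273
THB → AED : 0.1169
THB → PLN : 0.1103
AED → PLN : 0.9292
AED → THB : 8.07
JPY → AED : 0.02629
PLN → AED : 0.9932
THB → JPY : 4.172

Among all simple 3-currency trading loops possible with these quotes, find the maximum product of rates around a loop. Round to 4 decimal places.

0.9340

THB→AED→JPY→THB: 0.1169 × 35.15 × 0.2273 = 0.93398
THB→JPY→AED→THB: 4.172 × 0.02629 × 8.07 = 0.88513
THB→PLN→AED→THB: 0.1103 × 0.9932 × 8.07 = 0.88407
JPY→PLN→AED→JPY: 0.02523 × 0.9932 × 35.15 = 0.88080
Maximum is THB→AED→JPY→THB at 0.9340; no arbitrage — every cycle loses value.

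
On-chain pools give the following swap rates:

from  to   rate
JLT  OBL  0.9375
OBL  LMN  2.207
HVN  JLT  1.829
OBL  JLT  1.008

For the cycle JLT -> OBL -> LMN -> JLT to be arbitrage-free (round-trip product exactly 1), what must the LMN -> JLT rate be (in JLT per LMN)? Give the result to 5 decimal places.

0.48331

Known legs of the cycle: 0.9375 × 2.207 = 2.0690625
For no arbitrage the full-cycle product must be 1, so the missing rate is 1 / 2.0690625 ≈ 0.4833107.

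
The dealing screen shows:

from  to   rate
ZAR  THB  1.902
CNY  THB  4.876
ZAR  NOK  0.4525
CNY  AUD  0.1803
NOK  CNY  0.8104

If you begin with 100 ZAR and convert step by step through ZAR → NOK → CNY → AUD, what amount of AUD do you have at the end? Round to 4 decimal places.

6.6117

100 ZAR × 0.4525 = 45.25 NOK
45.25 NOK × 0.8104 = 36.6706 CNY
36.6706 CNY × 0.1803 = 6.61170918 AUD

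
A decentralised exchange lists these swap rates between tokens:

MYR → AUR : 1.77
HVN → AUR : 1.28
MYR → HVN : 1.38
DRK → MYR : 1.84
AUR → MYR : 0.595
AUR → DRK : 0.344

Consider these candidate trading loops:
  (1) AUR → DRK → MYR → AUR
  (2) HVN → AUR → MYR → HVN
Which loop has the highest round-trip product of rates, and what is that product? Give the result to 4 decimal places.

(1) 0.344 × 1.84 × 1.77 = 1.12034
(2) 1.28 × 0.595 × 1.38 = 1.05101
Highest is cycle (1) at 1.1203 (>1, arbitrage).

1.1203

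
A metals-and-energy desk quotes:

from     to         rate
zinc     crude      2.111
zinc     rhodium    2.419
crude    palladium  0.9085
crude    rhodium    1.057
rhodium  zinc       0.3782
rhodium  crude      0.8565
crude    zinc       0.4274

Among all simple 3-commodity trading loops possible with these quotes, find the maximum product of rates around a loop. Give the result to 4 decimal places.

zinc→rhodium→crude→zinc: 2.419 × 0.8565 × 0.4274 = 0.88552
zinc→crude→rhodium→zinc: 2.111 × 1.057 × 0.3782 = 0.84389
Maximum is zinc→rhodium→crude→zinc at 0.8855; no arbitrage — every cycle loses value.

0.8855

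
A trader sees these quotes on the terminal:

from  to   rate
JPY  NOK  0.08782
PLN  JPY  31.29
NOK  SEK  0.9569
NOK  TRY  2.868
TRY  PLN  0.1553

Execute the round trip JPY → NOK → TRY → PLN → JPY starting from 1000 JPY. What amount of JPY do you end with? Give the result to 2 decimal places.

1000 JPY × 0.08782 = 87.82 NOK
87.82 NOK × 2.868 = 251.86776 TRY
251.86776 TRY × 0.1553 = 39.115063128 PLN
39.115063128 PLN × 31.29 = 1223.91032527512 JPY

1223.91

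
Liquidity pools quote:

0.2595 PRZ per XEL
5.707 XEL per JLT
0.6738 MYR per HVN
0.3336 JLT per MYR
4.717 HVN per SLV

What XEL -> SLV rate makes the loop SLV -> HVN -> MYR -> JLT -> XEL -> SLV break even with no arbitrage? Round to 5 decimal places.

Known legs of the cycle: 4.717 × 0.6738 × 0.3336 × 5.707 = 6.05105077844592
For no arbitrage the full-cycle product must be 1, so the missing rate is 1 / 6.05105077844592 ≈ 0.1652606.

0.16526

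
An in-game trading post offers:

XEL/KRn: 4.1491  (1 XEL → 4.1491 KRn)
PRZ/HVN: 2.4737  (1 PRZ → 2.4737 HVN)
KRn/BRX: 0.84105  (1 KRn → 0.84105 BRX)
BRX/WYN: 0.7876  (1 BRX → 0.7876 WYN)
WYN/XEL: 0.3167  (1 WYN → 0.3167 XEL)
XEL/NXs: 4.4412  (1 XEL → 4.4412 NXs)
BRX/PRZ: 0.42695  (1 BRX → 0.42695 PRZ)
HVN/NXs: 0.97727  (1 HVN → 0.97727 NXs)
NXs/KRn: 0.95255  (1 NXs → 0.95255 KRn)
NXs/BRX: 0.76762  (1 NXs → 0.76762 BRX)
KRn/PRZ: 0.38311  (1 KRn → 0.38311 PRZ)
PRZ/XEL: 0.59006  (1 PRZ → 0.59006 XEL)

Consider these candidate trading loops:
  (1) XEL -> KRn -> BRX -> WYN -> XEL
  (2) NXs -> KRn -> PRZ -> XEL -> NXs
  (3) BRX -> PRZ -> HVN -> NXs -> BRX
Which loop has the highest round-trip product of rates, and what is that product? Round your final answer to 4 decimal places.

0.9563

(1) 4.1491 × 0.84105 × 0.7876 × 0.3167 = 0.87042
(2) 0.95255 × 0.38311 × 0.59006 × 4.4412 = 0.95633
(3) 0.42695 × 2.4737 × 0.97727 × 0.76762 = 0.79229
Highest is cycle (2) at 0.9563 (≤1, no arbitrage).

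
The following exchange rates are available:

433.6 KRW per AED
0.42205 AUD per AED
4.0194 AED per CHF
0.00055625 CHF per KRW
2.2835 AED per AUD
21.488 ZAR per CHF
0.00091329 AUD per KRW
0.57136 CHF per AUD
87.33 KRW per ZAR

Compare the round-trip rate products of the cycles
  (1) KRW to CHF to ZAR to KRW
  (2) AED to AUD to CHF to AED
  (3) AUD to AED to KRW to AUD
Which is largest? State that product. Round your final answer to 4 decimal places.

1.0438

(1) 0.00055625 × 21.488 × 87.33 = 1.04383
(2) 0.42205 × 0.57136 × 4.0194 = 0.96925
(3) 2.2835 × 433.6 × 0.00091329 = 0.90427
Highest is cycle (1) at 1.0438 (>1, arbitrage).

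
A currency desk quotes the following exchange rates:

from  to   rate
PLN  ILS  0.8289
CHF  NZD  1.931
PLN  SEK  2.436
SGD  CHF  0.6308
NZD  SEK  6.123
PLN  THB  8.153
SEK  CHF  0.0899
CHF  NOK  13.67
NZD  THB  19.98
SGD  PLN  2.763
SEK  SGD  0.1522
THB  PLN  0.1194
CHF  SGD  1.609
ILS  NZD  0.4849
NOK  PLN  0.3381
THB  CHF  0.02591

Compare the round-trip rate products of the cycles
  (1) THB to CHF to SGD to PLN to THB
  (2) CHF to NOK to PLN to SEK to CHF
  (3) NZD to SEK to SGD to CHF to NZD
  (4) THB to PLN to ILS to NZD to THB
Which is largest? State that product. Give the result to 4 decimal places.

1.1351

(1) 0.02591 × 1.609 × 2.763 × 8.153 = 0.93912
(2) 13.67 × 0.3381 × 2.436 × 0.0899 = 1.01216
(3) 6.123 × 0.1522 × 0.6308 × 1.931 = 1.13515
(4) 0.1194 × 0.8289 × 0.4849 × 19.98 = 0.95886
Highest is cycle (3) at 1.1351 (>1, arbitrage).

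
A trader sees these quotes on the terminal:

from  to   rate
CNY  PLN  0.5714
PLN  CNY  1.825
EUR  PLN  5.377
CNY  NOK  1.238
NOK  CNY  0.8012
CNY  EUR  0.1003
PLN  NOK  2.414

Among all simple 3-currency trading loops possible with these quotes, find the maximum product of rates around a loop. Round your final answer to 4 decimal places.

NOK→CNY→PLN→NOK: 0.8012 × 0.5714 × 2.414 = 1.10514
CNY→EUR→PLN→CNY: 0.1003 × 5.377 × 1.825 = 0.98425
Maximum is NOK→CNY→PLN→NOK at 1.1051; arbitrage exists.

1.1051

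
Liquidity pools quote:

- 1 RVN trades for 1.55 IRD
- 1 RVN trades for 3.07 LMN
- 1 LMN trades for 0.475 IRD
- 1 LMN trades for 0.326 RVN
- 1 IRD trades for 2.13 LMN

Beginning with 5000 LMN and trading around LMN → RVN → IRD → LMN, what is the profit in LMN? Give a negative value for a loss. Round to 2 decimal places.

5000 LMN × 0.326 = 1630 RVN
1630 RVN × 1.55 = 2526.5 IRD
2526.5 IRD × 2.13 = 5381.445 LMN
Net change: 5381.445 − 5000 = 381.445 LMN

381.45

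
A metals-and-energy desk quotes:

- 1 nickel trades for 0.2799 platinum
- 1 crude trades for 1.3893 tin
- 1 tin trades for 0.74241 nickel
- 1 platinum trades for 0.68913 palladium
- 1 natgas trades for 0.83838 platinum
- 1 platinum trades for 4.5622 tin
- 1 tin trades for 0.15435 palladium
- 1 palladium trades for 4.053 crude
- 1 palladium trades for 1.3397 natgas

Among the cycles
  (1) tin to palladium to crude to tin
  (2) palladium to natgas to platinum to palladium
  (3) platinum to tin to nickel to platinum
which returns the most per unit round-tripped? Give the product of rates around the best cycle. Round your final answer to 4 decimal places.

(1) 0.15435 × 4.053 × 1.3893 = 0.86912
(2) 1.3397 × 0.83838 × 0.68913 = 0.77402
(3) 4.5622 × 0.74241 × 0.2799 = 0.94803
Highest is cycle (3) at 0.9480 (≤1, no arbitrage).

0.9480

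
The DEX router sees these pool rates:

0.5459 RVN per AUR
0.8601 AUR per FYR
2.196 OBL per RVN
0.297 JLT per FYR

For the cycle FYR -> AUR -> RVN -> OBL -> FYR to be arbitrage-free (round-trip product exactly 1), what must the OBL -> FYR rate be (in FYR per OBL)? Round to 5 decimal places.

0.96985

Known legs of the cycle: 0.8601 × 0.5459 × 2.196 = 1.03108478364
For no arbitrage the full-cycle product must be 1, so the missing rate is 1 / 1.03108478364 ≈ 0.9698523.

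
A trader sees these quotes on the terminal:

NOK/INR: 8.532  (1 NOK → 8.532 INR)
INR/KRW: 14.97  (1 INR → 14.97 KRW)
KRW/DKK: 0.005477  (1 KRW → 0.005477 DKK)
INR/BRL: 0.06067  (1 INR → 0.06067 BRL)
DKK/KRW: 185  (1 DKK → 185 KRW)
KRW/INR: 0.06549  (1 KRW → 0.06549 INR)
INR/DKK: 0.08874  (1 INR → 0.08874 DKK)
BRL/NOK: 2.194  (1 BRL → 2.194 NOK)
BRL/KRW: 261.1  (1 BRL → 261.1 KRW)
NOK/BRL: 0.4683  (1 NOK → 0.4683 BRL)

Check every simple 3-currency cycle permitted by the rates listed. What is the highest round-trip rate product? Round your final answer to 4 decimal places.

1.1357

NOK→INR→BRL→NOK: 8.532 × 0.06067 × 2.194 = 1.13569
INR→DKK→KRW→INR: 0.08874 × 185 × 0.06549 = 1.07514
INR→BRL→KRW→INR: 0.06067 × 261.1 × 0.06549 = 1.03742
Maximum is NOK→INR→BRL→NOK at 1.1357; arbitrage exists.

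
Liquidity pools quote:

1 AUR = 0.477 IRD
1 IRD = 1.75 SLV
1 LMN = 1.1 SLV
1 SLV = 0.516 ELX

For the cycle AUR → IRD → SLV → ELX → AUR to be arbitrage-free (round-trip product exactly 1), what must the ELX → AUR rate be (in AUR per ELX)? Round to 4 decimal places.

Known legs of the cycle: 0.477 × 1.75 × 0.516 = 0.430731
For no arbitrage the full-cycle product must be 1, so the missing rate is 1 / 0.430731 ≈ 2.321635.

2.3216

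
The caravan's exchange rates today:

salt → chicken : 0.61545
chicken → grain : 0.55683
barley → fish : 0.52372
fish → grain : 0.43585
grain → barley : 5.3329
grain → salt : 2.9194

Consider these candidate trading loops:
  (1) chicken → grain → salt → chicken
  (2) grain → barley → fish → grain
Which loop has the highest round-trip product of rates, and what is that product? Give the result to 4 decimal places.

1.2173

(1) 0.55683 × 2.9194 × 0.61545 = 1.00048
(2) 5.3329 × 0.52372 × 0.43585 = 1.21731
Highest is cycle (2) at 1.2173 (>1, arbitrage).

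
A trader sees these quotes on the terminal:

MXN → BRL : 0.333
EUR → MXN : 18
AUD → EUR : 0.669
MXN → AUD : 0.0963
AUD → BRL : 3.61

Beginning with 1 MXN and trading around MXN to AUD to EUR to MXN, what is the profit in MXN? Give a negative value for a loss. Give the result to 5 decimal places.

1 MXN × 0.0963 = 0.0963 AUD
0.0963 AUD × 0.669 = 0.0644247 EUR
0.0644247 EUR × 18 = 1.1596446 MXN
Net change: 1.1596446 − 1 = 0.1596446 MXN

0.15964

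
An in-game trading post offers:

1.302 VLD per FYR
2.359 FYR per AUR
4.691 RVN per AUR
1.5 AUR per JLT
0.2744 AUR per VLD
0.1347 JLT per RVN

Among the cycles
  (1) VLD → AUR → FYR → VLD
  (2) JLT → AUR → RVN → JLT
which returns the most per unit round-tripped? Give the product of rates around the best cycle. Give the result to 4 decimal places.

0.9478

(1) 0.2744 × 2.359 × 1.302 = 0.84280
(2) 1.5 × 4.691 × 0.1347 = 0.94782
Highest is cycle (2) at 0.9478 (≤1, no arbitrage).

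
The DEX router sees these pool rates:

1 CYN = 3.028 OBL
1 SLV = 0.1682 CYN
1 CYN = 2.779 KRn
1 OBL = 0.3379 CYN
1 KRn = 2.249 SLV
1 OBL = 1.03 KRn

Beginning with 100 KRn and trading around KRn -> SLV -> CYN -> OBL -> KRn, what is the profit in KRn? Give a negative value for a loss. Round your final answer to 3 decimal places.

17.980

100 KRn × 2.249 = 224.9 SLV
224.9 SLV × 0.1682 = 37.82818 CYN
37.82818 CYN × 3.028 = 114.54372904 OBL
114.54372904 OBL × 1.03 = 117.9800409112 KRn
Net change: 117.9800409112 − 100 = 17.9800409112 KRn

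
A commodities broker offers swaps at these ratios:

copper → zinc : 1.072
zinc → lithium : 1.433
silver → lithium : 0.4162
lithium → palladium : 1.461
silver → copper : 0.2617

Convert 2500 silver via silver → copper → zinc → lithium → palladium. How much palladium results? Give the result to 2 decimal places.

1468.37

2500 silver × 0.2617 = 654.25 copper
654.25 copper × 1.072 = 701.356 zinc
701.356 zinc × 1.433 = 1005.043148 lithium
1005.043148 lithium × 1.461 = 1468.368039228 palladium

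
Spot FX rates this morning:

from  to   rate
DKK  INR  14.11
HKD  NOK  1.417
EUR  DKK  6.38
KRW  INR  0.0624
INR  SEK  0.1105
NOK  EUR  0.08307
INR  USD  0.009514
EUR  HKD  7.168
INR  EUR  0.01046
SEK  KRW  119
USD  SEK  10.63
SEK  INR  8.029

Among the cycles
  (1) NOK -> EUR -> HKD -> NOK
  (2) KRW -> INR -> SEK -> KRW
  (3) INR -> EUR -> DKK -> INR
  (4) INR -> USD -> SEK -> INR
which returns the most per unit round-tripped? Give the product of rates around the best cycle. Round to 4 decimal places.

(1) 0.08307 × 7.168 × 1.417 = 0.84375
(2) 0.0624 × 0.1105 × 119 = 0.82053
(3) 0.01046 × 6.38 × 14.11 = 0.94163
(4) 0.009514 × 10.63 × 8.029 = 0.81200
Highest is cycle (3) at 0.9416 (≤1, no arbitrage).

0.9416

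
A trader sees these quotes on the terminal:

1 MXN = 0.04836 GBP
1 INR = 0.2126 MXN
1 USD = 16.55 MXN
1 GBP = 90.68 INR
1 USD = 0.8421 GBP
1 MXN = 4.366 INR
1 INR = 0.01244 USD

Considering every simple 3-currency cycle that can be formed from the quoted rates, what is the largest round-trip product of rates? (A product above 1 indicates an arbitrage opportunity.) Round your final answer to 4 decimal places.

0.9499

INR→USD→GBP→INR: 0.01244 × 0.8421 × 90.68 = 0.94994
INR→MXN→GBP→INR: 0.2126 × 0.04836 × 90.68 = 0.93231
INR→USD→MXN→INR: 0.01244 × 16.55 × 4.366 = 0.89888
Maximum is INR→USD→GBP→INR at 0.9499; no arbitrage — every cycle loses value.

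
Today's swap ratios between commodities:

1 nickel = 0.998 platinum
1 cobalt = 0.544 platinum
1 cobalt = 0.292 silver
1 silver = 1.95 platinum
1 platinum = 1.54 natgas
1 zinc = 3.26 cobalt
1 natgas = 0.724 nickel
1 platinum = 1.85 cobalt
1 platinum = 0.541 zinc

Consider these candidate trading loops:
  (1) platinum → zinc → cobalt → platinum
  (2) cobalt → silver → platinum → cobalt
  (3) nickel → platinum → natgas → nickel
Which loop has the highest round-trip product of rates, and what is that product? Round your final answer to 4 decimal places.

(1) 0.541 × 3.26 × 0.544 = 0.95943
(2) 0.292 × 1.95 × 1.85 = 1.05339
(3) 0.998 × 1.54 × 0.724 = 1.11273
Highest is cycle (3) at 1.1127 (>1, arbitrage).

1.1127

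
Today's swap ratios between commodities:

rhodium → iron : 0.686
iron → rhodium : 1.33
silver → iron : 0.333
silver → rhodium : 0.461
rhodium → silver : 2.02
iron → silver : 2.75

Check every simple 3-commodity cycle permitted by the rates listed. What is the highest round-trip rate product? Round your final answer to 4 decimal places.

iron→rhodium→silver→iron: 1.33 × 2.02 × 0.333 = 0.89464
iron→silver→rhodium→iron: 2.75 × 0.461 × 0.686 = 0.86968
Maximum is iron→rhodium→silver→iron at 0.8946; no arbitrage — every cycle loses value.

0.8946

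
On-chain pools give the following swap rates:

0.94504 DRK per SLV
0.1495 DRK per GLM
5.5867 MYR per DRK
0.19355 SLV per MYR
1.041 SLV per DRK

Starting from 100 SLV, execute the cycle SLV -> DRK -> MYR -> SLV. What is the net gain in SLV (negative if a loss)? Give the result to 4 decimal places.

2.1877

100 SLV × 0.94504 = 94.504 DRK
94.504 DRK × 5.5867 = 527.9654968 MYR
527.9654968 MYR × 0.19355 = 102.18772190564 SLV
Net change: 102.18772190564 − 100 = 2.18772190564 SLV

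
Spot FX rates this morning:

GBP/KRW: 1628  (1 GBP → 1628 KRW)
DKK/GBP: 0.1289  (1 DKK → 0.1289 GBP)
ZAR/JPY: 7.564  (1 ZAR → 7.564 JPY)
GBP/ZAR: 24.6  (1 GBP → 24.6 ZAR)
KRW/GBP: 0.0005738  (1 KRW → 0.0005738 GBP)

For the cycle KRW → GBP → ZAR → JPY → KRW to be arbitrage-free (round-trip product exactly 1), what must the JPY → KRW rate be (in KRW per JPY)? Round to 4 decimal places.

Known legs of the cycle: 0.0005738 × 24.6 × 7.564 = 0.10676949072
For no arbitrage the full-cycle product must be 1, so the missing rate is 1 / 0.10676949072 ≈ 9.365971.

9.3660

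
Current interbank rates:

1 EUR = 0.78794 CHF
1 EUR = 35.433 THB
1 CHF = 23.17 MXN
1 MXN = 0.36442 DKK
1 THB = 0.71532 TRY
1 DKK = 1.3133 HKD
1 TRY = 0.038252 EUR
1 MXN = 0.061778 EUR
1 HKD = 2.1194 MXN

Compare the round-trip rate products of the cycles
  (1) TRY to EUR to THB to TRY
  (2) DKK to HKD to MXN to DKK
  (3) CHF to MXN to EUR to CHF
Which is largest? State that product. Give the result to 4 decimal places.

(1) 0.038252 × 35.433 × 0.71532 = 0.96953
(2) 1.3133 × 2.1194 × 0.36442 = 1.01433
(3) 23.17 × 0.061778 × 0.78794 = 1.12785
Highest is cycle (3) at 1.1279 (>1, arbitrage).

1.1279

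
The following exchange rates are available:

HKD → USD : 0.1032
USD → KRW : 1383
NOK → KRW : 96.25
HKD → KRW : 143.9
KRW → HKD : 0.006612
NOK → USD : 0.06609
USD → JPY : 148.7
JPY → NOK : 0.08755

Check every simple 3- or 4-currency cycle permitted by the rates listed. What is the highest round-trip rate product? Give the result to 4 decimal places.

0.9437

HKD→USD→KRW→HKD: 0.1032 × 1383 × 0.006612 = 0.94370
JPY→NOK→USD→JPY: 0.08755 × 0.06609 × 148.7 = 0.86040
Maximum is HKD→USD→KRW→HKD at 0.9437; no arbitrage — every cycle loses value.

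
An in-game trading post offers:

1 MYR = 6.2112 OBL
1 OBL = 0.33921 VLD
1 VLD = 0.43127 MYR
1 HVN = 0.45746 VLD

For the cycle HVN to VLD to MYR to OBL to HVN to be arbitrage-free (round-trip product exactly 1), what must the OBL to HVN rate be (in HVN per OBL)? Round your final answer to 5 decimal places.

0.81606

Known legs of the cycle: 0.45746 × 0.43127 × 6.2112 = 1.22540003431104
For no arbitrage the full-cycle product must be 1, so the missing rate is 1 / 1.22540003431104 ≈ 0.8160600.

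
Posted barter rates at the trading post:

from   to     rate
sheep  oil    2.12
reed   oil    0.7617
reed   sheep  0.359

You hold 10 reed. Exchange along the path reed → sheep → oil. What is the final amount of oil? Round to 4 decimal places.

10 reed × 0.359 = 3.59 sheep
3.59 sheep × 2.12 = 7.6108 oil

7.6108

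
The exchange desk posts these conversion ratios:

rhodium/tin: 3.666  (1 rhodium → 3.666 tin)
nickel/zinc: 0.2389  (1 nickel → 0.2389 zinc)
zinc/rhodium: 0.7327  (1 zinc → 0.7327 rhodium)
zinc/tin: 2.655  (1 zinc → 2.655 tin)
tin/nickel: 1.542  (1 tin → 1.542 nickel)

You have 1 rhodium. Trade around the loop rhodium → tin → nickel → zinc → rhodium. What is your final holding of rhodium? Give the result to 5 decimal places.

0.98951

1 rhodium × 3.666 = 3.666 tin
3.666 tin × 1.542 = 5.652972 nickel
5.652972 nickel × 0.2389 = 1.3504950108 zinc
1.3504950108 zinc × 0.7327 = 0.98950769441316 rhodium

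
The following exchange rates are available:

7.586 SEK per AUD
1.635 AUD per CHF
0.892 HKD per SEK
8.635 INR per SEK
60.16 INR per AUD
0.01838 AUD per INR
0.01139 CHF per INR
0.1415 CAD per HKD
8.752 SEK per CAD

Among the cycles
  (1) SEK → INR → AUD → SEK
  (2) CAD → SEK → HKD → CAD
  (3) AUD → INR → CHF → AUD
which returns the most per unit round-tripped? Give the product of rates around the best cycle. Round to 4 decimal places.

(1) 8.635 × 0.01838 × 7.586 = 1.20398
(2) 8.752 × 0.892 × 0.1415 = 1.10466
(3) 60.16 × 0.01139 × 1.635 = 1.12034
Highest is cycle (1) at 1.2040 (>1, arbitrage).

1.2040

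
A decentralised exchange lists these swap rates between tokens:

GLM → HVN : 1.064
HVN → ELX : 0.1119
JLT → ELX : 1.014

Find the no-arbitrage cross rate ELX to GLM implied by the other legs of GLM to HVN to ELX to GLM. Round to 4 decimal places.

Known legs of the cycle: 1.064 × 0.1119 = 0.1190616
For no arbitrage the full-cycle product must be 1, so the missing rate is 1 / 0.1190616 ≈ 8.399014.

8.3990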